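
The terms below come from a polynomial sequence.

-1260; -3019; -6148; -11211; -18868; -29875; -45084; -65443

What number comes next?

-91996

First differences: -1759, -3129, -5063, -7657, -11007, -15209, -20359
Second differences: -1370, -1934, -2594, -3350, -4202, -5150
Third differences: -564, -660, -756, -852, -948
Fourth differences: -96, -96, -96, -96
The fourth differences are constant (-96).
-948 − 96 = -1044;  -5150 − 1044 = -6194;  -20359 − 6194 = -26553;  -65443 − 26553 = -91996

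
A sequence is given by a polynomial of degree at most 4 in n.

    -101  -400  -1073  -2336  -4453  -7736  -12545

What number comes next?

-19288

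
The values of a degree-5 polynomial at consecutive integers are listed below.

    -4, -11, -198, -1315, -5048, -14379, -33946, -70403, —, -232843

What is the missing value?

-132780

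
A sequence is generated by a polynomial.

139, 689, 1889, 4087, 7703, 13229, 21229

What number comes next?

D1: 550, 1200, 2198, 3616, 5526, 8000
D2: 650, 998, 1418, 1910, 2474
D3: 348, 420, 492, 564
D4: 72, 72, 72
Fourth differences constant at 72.
564 + 72 = 636;  2474 + 636 = 3110;  8000 + 3110 = 11110;  21229 + 11110 = 32339

32339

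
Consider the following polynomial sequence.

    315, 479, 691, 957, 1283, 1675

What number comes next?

First differences: 164, 212, 266, 326, 392
Second differences: 48, 54, 60, 66
Third differences: 6, 6, 6
Third differences constant at 6.
66 + 6 = 72;  392 + 72 = 464;  1675 + 464 = 2139

2139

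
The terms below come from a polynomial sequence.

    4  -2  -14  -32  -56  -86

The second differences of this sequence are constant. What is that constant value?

-6

D1: -6, -12, -18, -24, -30
D2: -6, -6, -6, -6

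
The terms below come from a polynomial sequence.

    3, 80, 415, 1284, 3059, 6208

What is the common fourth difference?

96

D1: 77, 335, 869, 1775, 3149
D2: 258, 534, 906, 1374
D3: 276, 372, 468
D4: 96, 96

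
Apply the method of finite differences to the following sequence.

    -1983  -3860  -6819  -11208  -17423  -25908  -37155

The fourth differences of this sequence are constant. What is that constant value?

-48

First differences: -1877, -2959, -4389, -6215, -8485, -11247
Second differences: -1082, -1430, -1826, -2270, -2762
Third differences: -348, -396, -444, -492
Fourth differences: -48, -48, -48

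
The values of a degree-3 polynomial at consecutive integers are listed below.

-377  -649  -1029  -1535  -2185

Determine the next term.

-272, -380, -506, -650
-108, -126, -144
-18, -18
Third differences constant at -18.
-144 − 18 = -162;  -650 − 162 = -812;  -2185 − 812 = -2997

-2997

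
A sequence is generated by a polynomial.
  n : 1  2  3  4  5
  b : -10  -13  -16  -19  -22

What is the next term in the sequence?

D1: -3  -3  -3  -3
Constant first difference = -3, so extend:
-22 − 3 = -25

-25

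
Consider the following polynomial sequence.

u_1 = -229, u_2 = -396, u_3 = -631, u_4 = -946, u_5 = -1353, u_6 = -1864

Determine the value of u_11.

-6399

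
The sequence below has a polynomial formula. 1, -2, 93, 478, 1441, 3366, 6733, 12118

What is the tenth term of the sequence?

Δ: -3, 95, 385, 963, 1925, 3367, 5385
Δ²: 98, 290, 578, 962, 1442, 2018
Δ³: 192, 288, 384, 480, 576
Δ⁴: 96, 96, 96, 96
Fourth differences constant at 96.
576 + 96 = 672;  2018 + 672 = 2690;  5385 + 2690 = 8075;  12118 + 8075 = 20193
672 + 96 = 768;  2690 + 768 = 3458;  8075 + 3458 = 11533;  20193 + 11533 = 31726

31726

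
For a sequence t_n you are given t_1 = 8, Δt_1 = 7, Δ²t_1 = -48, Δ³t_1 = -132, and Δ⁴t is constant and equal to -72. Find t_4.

-247

Build the table forward from the leading diagonal:
Fourth differences: -72, -72, -72, -72
Third differences: -132, -204, -276, -348
Second differences: -48, -180, -384, -660
First differences: 7, -41, -221, -605
t: 8, 15, -26, -247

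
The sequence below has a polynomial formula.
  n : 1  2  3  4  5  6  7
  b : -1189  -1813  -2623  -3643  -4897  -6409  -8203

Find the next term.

D1: -624, -810, -1020, -1254, -1512, -1794
D2: -186, -210, -234, -258, -282
D3: -24, -24, -24, -24
Constant third difference = -24, so extend:
-282 − 24 = -306;  -1794 − 306 = -2100;  -8203 − 2100 = -10303

-10303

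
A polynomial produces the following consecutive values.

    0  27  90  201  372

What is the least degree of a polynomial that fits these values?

D1: 27, 63, 111, 171
D2: 36, 48, 60
D3: 12, 12
The third differences are constant, so the polynomial has degree 3.

3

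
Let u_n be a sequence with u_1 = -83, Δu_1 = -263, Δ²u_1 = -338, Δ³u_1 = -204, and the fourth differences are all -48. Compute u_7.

Build the table forward from the leading diagonal:
Δ⁴: -48, -48, -48, -48, -48, -48, -48
Δ³: -204, -252, -300, -348, -396, -444, -492
Δ²: -338, -542, -794, -1094, -1442, -1838, -2282
Δ: -263, -601, -1143, -1937, -3031, -4473, -6311
u: -83, -346, -947, -2090, -4027, -7058, -11531

-11531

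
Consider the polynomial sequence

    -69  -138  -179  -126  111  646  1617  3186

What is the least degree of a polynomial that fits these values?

4

Δ: -69, -41, 53, 237, 535, 971, 1569
Δ²: 28, 94, 184, 298, 436, 598
Δ³: 66, 90, 114, 138, 162
Δ⁴: 24, 24, 24, 24
The fourth differences are constant, so the polynomial has degree 4.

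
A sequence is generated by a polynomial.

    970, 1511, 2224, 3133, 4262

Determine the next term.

5635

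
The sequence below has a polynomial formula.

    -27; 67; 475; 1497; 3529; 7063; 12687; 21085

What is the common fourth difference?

D1: 94, 408, 1022, 2032, 3534, 5624, 8398
D2: 314, 614, 1010, 1502, 2090, 2774
D3: 300, 396, 492, 588, 684
D4: 96, 96, 96, 96

96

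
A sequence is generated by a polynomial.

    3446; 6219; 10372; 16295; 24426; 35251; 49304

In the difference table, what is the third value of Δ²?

D1: 2773, 4153, 5923, 8131, 10825, 14053
D2: 1380, 1770, 2208, 2694, 3228
D3: 390, 438, 486, 534
D4: 48, 48, 48

2208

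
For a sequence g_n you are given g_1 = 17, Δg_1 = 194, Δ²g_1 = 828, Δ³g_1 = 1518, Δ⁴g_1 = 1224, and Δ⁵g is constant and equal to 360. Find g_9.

Build the table forward from the leading diagonal:
D5: 360  360  360  360  360  360  360  360  360
D4: 1224  1584  1944  2304  2664  3024  3384  3744  4104
D3: 1518  2742  4326  6270  8574  11238  14262  17646  21390
D2: 828  2346  5088  9414  15684  24258  35496  49758  67404
D1: 194  1022  3368  8456  17870  33554  57812  93308  143066
g: 17  211  1233  4601  13057  30927  64481  122293  215601

215601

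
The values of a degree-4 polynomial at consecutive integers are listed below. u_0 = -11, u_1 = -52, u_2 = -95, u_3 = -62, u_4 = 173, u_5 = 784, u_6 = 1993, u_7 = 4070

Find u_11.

D1: -41, -43, 33, 235, 611, 1209, 2077
D2: -2, 76, 202, 376, 598, 868
D3: 78, 126, 174, 222, 270
D4: 48, 48, 48, 48
The fourth differences are constant (48).
270 + 48 = 318;  868 + 318 = 1186;  2077 + 1186 = 3263;  4070 + 3263 = 7333
318 + 48 = 366;  1186 + 366 = 1552;  3263 + 1552 = 4815;  7333 + 4815 = 12148
366 + 48 = 414;  1552 + 414 = 1966;  4815 + 1966 = 6781;  12148 + 6781 = 18929
414 + 48 = 462;  1966 + 462 = 2428;  6781 + 2428 = 9209;  18929 + 9209 = 28138

28138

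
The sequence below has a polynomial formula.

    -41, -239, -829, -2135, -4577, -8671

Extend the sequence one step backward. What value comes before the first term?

-198, -590, -1306, -2442, -4094
-392, -716, -1136, -1652
-324, -420, -516
-96, -96
The fourth differences are constant at -96.
Work back: -324 + 96 = -228;  -392 + 228 = -164;  -198 + 164 = -34;  -41 + 34 = -7

-7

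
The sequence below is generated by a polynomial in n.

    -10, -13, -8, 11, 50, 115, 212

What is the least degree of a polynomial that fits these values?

3

D1: -3, 5, 19, 39, 65, 97
D2: 8, 14, 20, 26, 32
D3: 6, 6, 6, 6
The third differences are constant, so the polynomial has degree 3.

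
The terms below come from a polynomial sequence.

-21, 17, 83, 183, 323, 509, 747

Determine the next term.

First differences: 38 , 66 , 100 , 140 , 186 , 238
Second differences: 28 , 34 , 40 , 46 , 52
Third differences: 6 , 6 , 6 , 6
The third differences are constant (6).
52 + 6 = 58;  238 + 58 = 296;  747 + 296 = 1043

1043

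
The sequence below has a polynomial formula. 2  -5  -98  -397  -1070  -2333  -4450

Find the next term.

First differences: -7 , -93 , -299 , -673 , -1263 , -2117
Second differences: -86 , -206 , -374 , -590 , -854
Third differences: -120 , -168 , -216 , -264
Fourth differences: -48 , -48 , -48
The fourth differences are constant (-48).
-264 − 48 = -312;  -854 − 312 = -1166;  -2117 − 1166 = -3283;  -4450 − 3283 = -7733

-7733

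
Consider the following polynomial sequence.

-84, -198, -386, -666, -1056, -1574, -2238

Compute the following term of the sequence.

Δ: -114, -188, -280, -390, -518, -664
Δ²: -74, -92, -110, -128, -146
Δ³: -18, -18, -18, -18
Constant third difference = -18, so extend:
-146 − 18 = -164;  -664 − 164 = -828;  -2238 − 828 = -3066

-3066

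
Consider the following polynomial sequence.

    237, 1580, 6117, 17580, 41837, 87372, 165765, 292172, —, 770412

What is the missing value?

485805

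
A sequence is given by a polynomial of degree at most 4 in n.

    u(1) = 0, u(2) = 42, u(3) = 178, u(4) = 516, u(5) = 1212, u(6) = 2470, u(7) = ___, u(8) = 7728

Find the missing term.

4542

Using the first 6 terms:
Δ: 42, 136, 338, 696, 1258
Δ²: 94, 202, 358, 562
Δ³: 108, 156, 204
Δ⁴: 48, 48
Constant fourth difference = 48.
Extend forward: 204 + 48 = 252;  562 + 252 = 814;  1258 + 814 = 2072;  2470 + 2072 = 4542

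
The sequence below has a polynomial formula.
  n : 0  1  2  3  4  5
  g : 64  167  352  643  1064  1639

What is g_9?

5959

D1: 103, 185, 291, 421, 575
D2: 82, 106, 130, 154
D3: 24, 24, 24
The third differences are constant (24).
154 + 24 = 178;  575 + 178 = 753;  1639 + 753 = 2392
178 + 24 = 202;  753 + 202 = 955;  2392 + 955 = 3347
202 + 24 = 226;  955 + 226 = 1181;  3347 + 1181 = 4528
226 + 24 = 250;  1181 + 250 = 1431;  4528 + 1431 = 5959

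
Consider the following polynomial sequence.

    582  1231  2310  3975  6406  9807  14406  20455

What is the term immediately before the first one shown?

D1: 649, 1079, 1665, 2431, 3401, 4599, 6049
D2: 430, 586, 766, 970, 1198, 1450
D3: 156, 180, 204, 228, 252
D4: 24, 24, 24, 24
The fourth differences are constant at 24.
Work back: 156 − 24 = 132;  430 − 132 = 298;  649 − 298 = 351;  582 − 351 = 231

231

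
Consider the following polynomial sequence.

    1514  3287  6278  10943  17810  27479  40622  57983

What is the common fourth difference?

72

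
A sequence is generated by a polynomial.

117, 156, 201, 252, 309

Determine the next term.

372

First differences: 39, 45, 51, 57
Second differences: 6, 6, 6
Second differences constant at 6.
57 + 6 = 63;  309 + 63 = 372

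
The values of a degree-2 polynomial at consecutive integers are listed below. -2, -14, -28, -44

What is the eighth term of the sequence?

-128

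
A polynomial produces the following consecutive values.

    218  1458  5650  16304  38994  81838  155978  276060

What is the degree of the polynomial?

First differences: 1240, 4192, 10654, 22690, 42844, 74140, 120082
Second differences: 2952, 6462, 12036, 20154, 31296, 45942
Third differences: 3510, 5574, 8118, 11142, 14646
Fourth differences: 2064, 2544, 3024, 3504
Fifth differences: 480, 480, 480
The fifth differences are constant, so the polynomial has degree 5.

5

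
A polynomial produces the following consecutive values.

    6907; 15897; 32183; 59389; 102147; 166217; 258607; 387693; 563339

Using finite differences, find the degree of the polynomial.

5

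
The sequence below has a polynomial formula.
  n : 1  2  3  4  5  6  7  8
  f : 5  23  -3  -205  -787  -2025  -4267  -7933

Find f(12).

-47757

D1: 18, -26, -202, -582, -1238, -2242, -3666
D2: -44, -176, -380, -656, -1004, -1424
D3: -132, -204, -276, -348, -420
D4: -72, -72, -72, -72
Constant fourth difference = -72, so extend:
-420 − 72 = -492;  -1424 − 492 = -1916;  -3666 − 1916 = -5582;  -7933 − 5582 = -13515
-492 − 72 = -564;  -1916 − 564 = -2480;  -5582 − 2480 = -8062;  -13515 − 8062 = -21577
-564 − 72 = -636;  -2480 − 636 = -3116;  -8062 − 3116 = -11178;  -21577 − 11178 = -32755
-636 − 72 = -708;  -3116 − 708 = -3824;  -11178 − 3824 = -15002;  -32755 − 15002 = -47757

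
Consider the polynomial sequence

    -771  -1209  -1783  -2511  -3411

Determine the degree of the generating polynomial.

D1: -438, -574, -728, -900
D2: -136, -154, -172
D3: -18, -18
The third differences are constant, so the polynomial has degree 3.

3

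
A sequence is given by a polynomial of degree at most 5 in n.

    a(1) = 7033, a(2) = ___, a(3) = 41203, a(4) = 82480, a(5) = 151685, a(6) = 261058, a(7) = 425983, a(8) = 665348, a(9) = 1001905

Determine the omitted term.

18398

Using the last 7 terms:
Δ: 41277, 69205, 109373, 164925, 239365, 336557
Δ²: 27928, 40168, 55552, 74440, 97192
Δ³: 12240, 15384, 18888, 22752
Δ⁴: 3144, 3504, 3864
Δ⁵: 360, 360
Constant fifth difference = 360.
Extend backward: 3144 − 360 = 2784;  12240 − 2784 = 9456;  27928 − 9456 = 18472;  41277 − 18472 = 22805;  41203 − 22805 = 18398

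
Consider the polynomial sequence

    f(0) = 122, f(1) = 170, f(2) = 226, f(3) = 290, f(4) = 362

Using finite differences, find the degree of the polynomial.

First differences: 48, 56, 64, 72
Second differences: 8, 8, 8
The second differences are constant, so the polynomial has degree 2.

2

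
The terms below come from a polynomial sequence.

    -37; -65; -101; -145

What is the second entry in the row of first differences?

D1: -28, -36, -44
D2: -8, -8

-36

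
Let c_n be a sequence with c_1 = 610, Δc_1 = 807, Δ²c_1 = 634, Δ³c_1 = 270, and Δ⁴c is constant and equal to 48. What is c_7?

21082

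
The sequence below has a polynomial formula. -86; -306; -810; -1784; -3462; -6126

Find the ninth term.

-23574

D1: -220, -504, -974, -1678, -2664
D2: -284, -470, -704, -986
D3: -186, -234, -282
D4: -48, -48
The fourth differences are constant (-48).
-282 − 48 = -330;  -986 − 330 = -1316;  -2664 − 1316 = -3980;  -6126 − 3980 = -10106
-330 − 48 = -378;  -1316 − 378 = -1694;  -3980 − 1694 = -5674;  -10106 − 5674 = -15780
-378 − 48 = -426;  -1694 − 426 = -2120;  -5674 − 2120 = -7794;  -15780 − 7794 = -23574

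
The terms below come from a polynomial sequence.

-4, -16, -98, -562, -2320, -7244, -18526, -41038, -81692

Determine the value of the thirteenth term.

First differences: -12, -82, -464, -1758, -4924, -11282, -22512, -40654
Second differences: -70, -382, -1294, -3166, -6358, -11230, -18142
Third differences: -312, -912, -1872, -3192, -4872, -6912
Fourth differences: -600, -960, -1320, -1680, -2040
Fifth differences: -360, -360, -360, -360
Constant fifth difference = -360, so extend:
-2040 − 360 = -2400;  -6912 − 2400 = -9312;  -18142 − 9312 = -27454;  -40654 − 27454 = -68108;  -81692 − 68108 = -149800
-2400 − 360 = -2760;  -9312 − 2760 = -12072;  -27454 − 12072 = -39526;  -68108 − 39526 = -107634;  -149800 − 107634 = -257434
-2760 − 360 = -3120;  -12072 − 3120 = -15192;  -39526 − 15192 = -54718;  -107634 − 54718 = -162352;  -257434 − 162352 = -419786
-3120 − 360 = -3480;  -15192 − 3480 = -18672;  -54718 − 18672 = -73390;  -162352 − 73390 = -235742;  -419786 − 235742 = -655528

-655528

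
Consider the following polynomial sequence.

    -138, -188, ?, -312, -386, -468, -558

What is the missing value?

Using the last 4 terms:
-74, -82, -90
-8, -8
Constant second difference = -8.
Extend backward: -74 + 8 = -66;  -312 + 66 = -246

-246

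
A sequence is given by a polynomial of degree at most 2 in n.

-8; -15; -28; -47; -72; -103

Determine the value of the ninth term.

-7, -13, -19, -25, -31
-6, -6, -6, -6
Second differences constant at -6.
-31 − 6 = -37;  -103 − 37 = -140
-37 − 6 = -43;  -140 − 43 = -183
-43 − 6 = -49;  -183 − 49 = -232

-232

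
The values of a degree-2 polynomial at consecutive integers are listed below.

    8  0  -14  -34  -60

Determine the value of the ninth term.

Δ: -8  -14  -20  -26
Δ²: -6  -6  -6
Constant second difference = -6, so extend:
-26 − 6 = -32;  -60 − 32 = -92
-32 − 6 = -38;  -92 − 38 = -130
-38 − 6 = -44;  -130 − 44 = -174
-44 − 6 = -50;  -174 − 50 = -224

-224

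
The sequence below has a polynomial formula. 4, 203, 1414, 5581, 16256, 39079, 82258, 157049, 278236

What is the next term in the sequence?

D1: 199 , 1211 , 4167 , 10675 , 22823 , 43179 , 74791 , 121187
D2: 1012 , 2956 , 6508 , 12148 , 20356 , 31612 , 46396
D3: 1944 , 3552 , 5640 , 8208 , 11256 , 14784
D4: 1608 , 2088 , 2568 , 3048 , 3528
D5: 480 , 480 , 480 , 480
Fifth differences constant at 480.
3528 + 480 = 4008;  14784 + 4008 = 18792;  46396 + 18792 = 65188;  121187 + 65188 = 186375;  278236 + 186375 = 464611

464611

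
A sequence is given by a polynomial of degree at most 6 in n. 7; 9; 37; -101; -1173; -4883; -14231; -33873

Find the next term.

-70481

D1: 2, 28, -138, -1072, -3710, -9348, -19642
D2: 26, -166, -934, -2638, -5638, -10294
D3: -192, -768, -1704, -3000, -4656
D4: -576, -936, -1296, -1656
D5: -360, -360, -360
Constant fifth difference = -360, so extend:
-1656 − 360 = -2016;  -4656 − 2016 = -6672;  -10294 − 6672 = -16966;  -19642 − 16966 = -36608;  -33873 − 36608 = -70481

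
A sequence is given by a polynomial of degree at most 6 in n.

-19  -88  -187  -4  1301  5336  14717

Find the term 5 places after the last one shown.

First differences: -69, -99, 183, 1305, 4035, 9381
Second differences: -30, 282, 1122, 2730, 5346
Third differences: 312, 840, 1608, 2616
Fourth differences: 528, 768, 1008
Fifth differences: 240, 240
The fifth differences are constant (240).
1008 + 240 = 1248;  2616 + 1248 = 3864;  5346 + 3864 = 9210;  9381 + 9210 = 18591;  14717 + 18591 = 33308
1248 + 240 = 1488;  3864 + 1488 = 5352;  9210 + 5352 = 14562;  18591 + 14562 = 33153;  33308 + 33153 = 66461
1488 + 240 = 1728;  5352 + 1728 = 7080;  14562 + 7080 = 21642;  33153 + 21642 = 54795;  66461 + 54795 = 121256
1728 + 240 = 1968;  7080 + 1968 = 9048;  21642 + 9048 = 30690;  54795 + 30690 = 85485;  121256 + 85485 = 206741
1968 + 240 = 2208;  9048 + 2208 = 11256;  30690 + 11256 = 41946;  85485 + 41946 = 127431;  206741 + 127431 = 334172

334172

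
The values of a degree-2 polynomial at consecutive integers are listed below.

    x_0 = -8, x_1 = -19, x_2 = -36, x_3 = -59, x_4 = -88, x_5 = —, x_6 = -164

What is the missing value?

-123

Using the first 5 terms:
Δ: -11, -17, -23, -29
Δ²: -6, -6, -6
Constant second difference = -6.
Extend forward: -29 − 6 = -35;  -88 − 35 = -123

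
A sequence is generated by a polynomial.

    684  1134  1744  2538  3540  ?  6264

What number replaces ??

Using the first 5 terms:
450  610  794  1002
160  184  208
24  24
Constant third difference = 24.
Extend forward: 208 + 24 = 232;  1002 + 232 = 1234;  3540 + 1234 = 4774

4774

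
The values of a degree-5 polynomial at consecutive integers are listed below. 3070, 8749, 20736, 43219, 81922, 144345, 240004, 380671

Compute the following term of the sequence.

Δ: 5679, 11987, 22483, 38703, 62423, 95659, 140667
Δ²: 6308, 10496, 16220, 23720, 33236, 45008
Δ³: 4188, 5724, 7500, 9516, 11772
Δ⁴: 1536, 1776, 2016, 2256
Δ⁵: 240, 240, 240
Fifth differences constant at 240.
2256 + 240 = 2496;  11772 + 2496 = 14268;  45008 + 14268 = 59276;  140667 + 59276 = 199943;  380671 + 199943 = 580614

580614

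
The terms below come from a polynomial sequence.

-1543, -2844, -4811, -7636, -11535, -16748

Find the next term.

Δ: -1301 , -1967 , -2825 , -3899 , -5213
Δ²: -666 , -858 , -1074 , -1314
Δ³: -192 , -216 , -240
Δ⁴: -24 , -24
The fourth differences are constant (-24).
-240 − 24 = -264;  -1314 − 264 = -1578;  -5213 − 1578 = -6791;  -16748 − 6791 = -23539

-23539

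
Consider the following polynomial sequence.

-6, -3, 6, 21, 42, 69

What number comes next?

102

3, 9, 15, 21, 27
6, 6, 6, 6
The second differences are constant (6).
27 + 6 = 33;  69 + 33 = 102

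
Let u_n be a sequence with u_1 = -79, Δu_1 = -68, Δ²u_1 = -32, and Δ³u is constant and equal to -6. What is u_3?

-247

Build the table forward from the leading diagonal:
Third differences: -6  -6  -6
Second differences: -32  -38  -44
First differences: -68  -100  -138
u: -79  -147  -247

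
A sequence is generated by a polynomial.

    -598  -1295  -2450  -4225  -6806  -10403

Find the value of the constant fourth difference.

-24

First differences: -697, -1155, -1775, -2581, -3597
Second differences: -458, -620, -806, -1016
Third differences: -162, -186, -210
Fourth differences: -24, -24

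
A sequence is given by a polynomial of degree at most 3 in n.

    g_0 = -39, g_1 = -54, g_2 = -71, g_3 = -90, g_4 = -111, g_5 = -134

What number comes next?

-159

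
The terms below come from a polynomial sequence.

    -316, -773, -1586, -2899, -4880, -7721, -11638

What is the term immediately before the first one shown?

-95

-457, -813, -1313, -1981, -2841, -3917
-356, -500, -668, -860, -1076
-144, -168, -192, -216
-24, -24, -24
The fourth differences are constant at -24.
Work back: -144 + 24 = -120;  -356 + 120 = -236;  -457 + 236 = -221;  -316 + 221 = -95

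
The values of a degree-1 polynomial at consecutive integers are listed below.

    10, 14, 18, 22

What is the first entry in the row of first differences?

4

Δ: 4, 4, 4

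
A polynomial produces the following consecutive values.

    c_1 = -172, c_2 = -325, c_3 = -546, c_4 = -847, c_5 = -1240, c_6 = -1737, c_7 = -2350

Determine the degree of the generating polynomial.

3

First differences: -153, -221, -301, -393, -497, -613
Second differences: -68, -80, -92, -104, -116
Third differences: -12, -12, -12, -12
The third differences are constant, so the polynomial has degree 3.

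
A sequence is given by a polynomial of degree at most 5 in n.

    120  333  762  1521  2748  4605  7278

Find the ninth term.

15936

First differences: 213, 429, 759, 1227, 1857, 2673
Second differences: 216, 330, 468, 630, 816
Third differences: 114, 138, 162, 186
Fourth differences: 24, 24, 24
Fourth differences constant at 24.
186 + 24 = 210;  816 + 210 = 1026;  2673 + 1026 = 3699;  7278 + 3699 = 10977
210 + 24 = 234;  1026 + 234 = 1260;  3699 + 1260 = 4959;  10977 + 4959 = 15936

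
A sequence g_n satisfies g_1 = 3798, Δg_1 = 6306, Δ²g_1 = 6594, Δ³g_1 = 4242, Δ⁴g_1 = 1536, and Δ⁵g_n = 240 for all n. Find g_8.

Build the table forward from the leading diagonal:
D5: 240  240  240  240  240  240  240  240
D4: 1536  1776  2016  2256  2496  2736  2976  3216
D3: 4242  5778  7554  9570  11826  14322  17058  20034
D2: 6594  10836  16614  24168  33738  45564  59886  76944
D1: 6306  12900  23736  40350  64518  98256  143820  203706
g: 3798  10104  23004  46740  87090  151608  249864  393684

393684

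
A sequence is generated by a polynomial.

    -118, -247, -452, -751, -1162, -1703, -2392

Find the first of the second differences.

First differences: -129, -205, -299, -411, -541, -689
Second differences: -76, -94, -112, -130, -148
Third differences: -18, -18, -18, -18

-76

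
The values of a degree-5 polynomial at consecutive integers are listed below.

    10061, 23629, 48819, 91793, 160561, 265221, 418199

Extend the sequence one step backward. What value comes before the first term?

3561

First differences: 13568  25190  42974  68768  104660  152978
Second differences: 11622  17784  25794  35892  48318
Third differences: 6162  8010  10098  12426
Fourth differences: 1848  2088  2328
Fifth differences: 240  240
The fifth differences are constant at 240.
Work back: 1848 − 240 = 1608;  6162 − 1608 = 4554;  11622 − 4554 = 7068;  13568 − 7068 = 6500;  10061 − 6500 = 3561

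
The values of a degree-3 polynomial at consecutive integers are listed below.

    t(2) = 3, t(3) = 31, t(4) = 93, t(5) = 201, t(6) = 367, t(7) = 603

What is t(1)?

-3

Δ: 28  62  108  166  236
Δ²: 34  46  58  70
Δ³: 12  12  12
The third differences are constant at 12.
Work back: 34 − 12 = 22;  28 − 22 = 6;  3 − 6 = -3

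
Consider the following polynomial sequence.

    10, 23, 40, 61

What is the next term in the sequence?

86

First differences: 13, 17, 21
Second differences: 4, 4
Second differences constant at 4.
21 + 4 = 25;  61 + 25 = 86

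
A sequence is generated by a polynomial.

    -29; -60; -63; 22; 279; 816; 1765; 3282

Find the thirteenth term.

26527

D1: -31, -3, 85, 257, 537, 949, 1517
D2: 28, 88, 172, 280, 412, 568
D3: 60, 84, 108, 132, 156
D4: 24, 24, 24, 24
The fourth differences are constant (24).
156 + 24 = 180;  568 + 180 = 748;  1517 + 748 = 2265;  3282 + 2265 = 5547
180 + 24 = 204;  748 + 204 = 952;  2265 + 952 = 3217;  5547 + 3217 = 8764
204 + 24 = 228;  952 + 228 = 1180;  3217 + 1180 = 4397;  8764 + 4397 = 13161
228 + 24 = 252;  1180 + 252 = 1432;  4397 + 1432 = 5829;  13161 + 5829 = 18990
252 + 24 = 276;  1432 + 276 = 1708;  5829 + 1708 = 7537;  18990 + 7537 = 26527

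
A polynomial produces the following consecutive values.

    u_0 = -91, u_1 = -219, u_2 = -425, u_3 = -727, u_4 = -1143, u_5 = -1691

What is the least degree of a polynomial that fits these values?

3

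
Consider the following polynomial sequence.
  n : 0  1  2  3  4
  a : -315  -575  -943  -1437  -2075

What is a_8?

-6427

First differences: -260 , -368 , -494 , -638
Second differences: -108 , -126 , -144
Third differences: -18 , -18
Constant third difference = -18, so extend:
-144 − 18 = -162;  -638 − 162 = -800;  -2075 − 800 = -2875
-162 − 18 = -180;  -800 − 180 = -980;  -2875 − 980 = -3855
-180 − 18 = -198;  -980 − 198 = -1178;  -3855 − 1178 = -5033
-198 − 18 = -216;  -1178 − 216 = -1394;  -5033 − 1394 = -6427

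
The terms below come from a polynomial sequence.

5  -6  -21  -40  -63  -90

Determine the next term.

-121

-11, -15, -19, -23, -27
-4, -4, -4, -4
Second differences constant at -4.
-27 − 4 = -31;  -90 − 31 = -121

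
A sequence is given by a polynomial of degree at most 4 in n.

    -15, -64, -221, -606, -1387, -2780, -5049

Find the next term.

D1: -49  -157  -385  -781  -1393  -2269
D2: -108  -228  -396  -612  -876
D3: -120  -168  -216  -264
D4: -48  -48  -48
The fourth differences are constant (-48).
-264 − 48 = -312;  -876 − 312 = -1188;  -2269 − 1188 = -3457;  -5049 − 3457 = -8506

-8506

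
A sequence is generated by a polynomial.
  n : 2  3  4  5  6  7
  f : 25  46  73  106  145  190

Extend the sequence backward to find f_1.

First differences: 21, 27, 33, 39, 45
Second differences: 6, 6, 6, 6
The second differences are constant at 6.
Work back: 21 − 6 = 15;  25 − 15 = 10

10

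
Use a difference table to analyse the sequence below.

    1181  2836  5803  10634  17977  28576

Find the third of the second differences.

2512

First differences: 1655, 2967, 4831, 7343, 10599
Second differences: 1312, 1864, 2512, 3256
Third differences: 552, 648, 744
Fourth differences: 96, 96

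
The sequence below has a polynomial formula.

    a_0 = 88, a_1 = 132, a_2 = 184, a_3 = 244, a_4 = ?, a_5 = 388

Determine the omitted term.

312

Using the first 4 terms:
First differences: 44, 52, 60
Second differences: 8, 8
Constant second difference = 8.
Extend forward: 60 + 8 = 68;  244 + 68 = 312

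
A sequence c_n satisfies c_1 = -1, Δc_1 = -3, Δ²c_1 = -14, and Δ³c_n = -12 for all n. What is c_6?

-276

Build the table forward from the leading diagonal:
Third differences: -12, -12, -12, -12, -12, -12
Second differences: -14, -26, -38, -50, -62, -74
First differences: -3, -17, -43, -81, -131, -193
c: -1, -4, -21, -64, -145, -276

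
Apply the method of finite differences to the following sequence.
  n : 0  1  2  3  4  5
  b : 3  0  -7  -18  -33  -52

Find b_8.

Δ: -3 , -7 , -11 , -15 , -19
Δ²: -4 , -4 , -4 , -4
The second differences are constant (-4).
-19 − 4 = -23;  -52 − 23 = -75
-23 − 4 = -27;  -75 − 27 = -102
-27 − 4 = -31;  -102 − 31 = -133

-133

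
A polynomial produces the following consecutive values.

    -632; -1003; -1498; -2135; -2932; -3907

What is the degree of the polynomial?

3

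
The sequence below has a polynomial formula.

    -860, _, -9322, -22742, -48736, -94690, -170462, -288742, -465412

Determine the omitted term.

Using the last 7 terms:
-13420, -25994, -45954, -75772, -118280, -176670
-12574, -19960, -29818, -42508, -58390
-7386, -9858, -12690, -15882
-2472, -2832, -3192
-360, -360
Constant fifth difference = -360.
Extend backward: -2472 + 360 = -2112;  -7386 + 2112 = -5274;  -12574 + 5274 = -7300;  -13420 + 7300 = -6120;  -9322 + 6120 = -3202

-3202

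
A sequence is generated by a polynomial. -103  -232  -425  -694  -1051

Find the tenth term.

-4576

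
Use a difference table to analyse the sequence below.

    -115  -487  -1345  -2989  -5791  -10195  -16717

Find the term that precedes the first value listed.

-1

Δ: -372  -858  -1644  -2802  -4404  -6522
Δ²: -486  -786  -1158  -1602  -2118
Δ³: -300  -372  -444  -516
Δ⁴: -72  -72  -72
The fourth differences are constant at -72.
Work back: -300 + 72 = -228;  -486 + 228 = -258;  -372 + 258 = -114;  -115 + 114 = -1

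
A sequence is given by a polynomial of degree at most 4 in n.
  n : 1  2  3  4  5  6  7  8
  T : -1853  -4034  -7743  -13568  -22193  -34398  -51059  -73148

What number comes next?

-101733

D1: -2181  -3709  -5825  -8625  -12205  -16661  -22089
D2: -1528  -2116  -2800  -3580  -4456  -5428
D3: -588  -684  -780  -876  -972
D4: -96  -96  -96  -96
Constant fourth difference = -96, so extend:
-972 − 96 = -1068;  -5428 − 1068 = -6496;  -22089 − 6496 = -28585;  -73148 − 28585 = -101733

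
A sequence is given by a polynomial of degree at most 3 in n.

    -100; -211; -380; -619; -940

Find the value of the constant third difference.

-12

First differences: -111, -169, -239, -321
Second differences: -58, -70, -82
Third differences: -12, -12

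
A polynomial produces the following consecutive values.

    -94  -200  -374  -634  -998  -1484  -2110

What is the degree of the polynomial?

3

-106, -174, -260, -364, -486, -626
-68, -86, -104, -122, -140
-18, -18, -18, -18
The third differences are constant, so the polynomial has degree 3.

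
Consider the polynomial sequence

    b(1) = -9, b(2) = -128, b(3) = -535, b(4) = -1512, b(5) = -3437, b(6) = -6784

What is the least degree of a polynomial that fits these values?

-119, -407, -977, -1925, -3347
-288, -570, -948, -1422
-282, -378, -474
-96, -96
The fourth differences are constant, so the polynomial has degree 4.

4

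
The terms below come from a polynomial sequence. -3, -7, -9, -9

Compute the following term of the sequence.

-7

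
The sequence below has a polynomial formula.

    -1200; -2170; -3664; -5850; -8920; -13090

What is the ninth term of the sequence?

-34720

First differences: -970, -1494, -2186, -3070, -4170
Second differences: -524, -692, -884, -1100
Third differences: -168, -192, -216
Fourth differences: -24, -24
The fourth differences are constant (-24).
-216 − 24 = -240;  -1100 − 240 = -1340;  -4170 − 1340 = -5510;  -13090 − 5510 = -18600
-240 − 24 = -264;  -1340 − 264 = -1604;  -5510 − 1604 = -7114;  -18600 − 7114 = -25714
-264 − 24 = -288;  -1604 − 288 = -1892;  -7114 − 1892 = -9006;  -25714 − 9006 = -34720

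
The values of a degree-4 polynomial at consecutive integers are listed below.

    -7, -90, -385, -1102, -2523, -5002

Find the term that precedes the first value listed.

2

First differences: -83, -295, -717, -1421, -2479
Second differences: -212, -422, -704, -1058
Third differences: -210, -282, -354
Fourth differences: -72, -72
The fourth differences are constant at -72.
Work back: -210 + 72 = -138;  -212 + 138 = -74;  -83 + 74 = -9;  -7 + 9 = 2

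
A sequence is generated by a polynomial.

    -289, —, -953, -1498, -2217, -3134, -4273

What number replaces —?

-558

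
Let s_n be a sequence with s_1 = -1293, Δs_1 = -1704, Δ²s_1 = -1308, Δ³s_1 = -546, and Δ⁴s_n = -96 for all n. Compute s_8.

Build the table forward from the leading diagonal:
Δ⁴: -96  -96  -96  -96  -96  -96  -96  -96
Δ³: -546  -642  -738  -834  -930  -1026  -1122  -1218
Δ²: -1308  -1854  -2496  -3234  -4068  -4998  -6024  -7146
Δ: -1704  -3012  -4866  -7362  -10596  -14664  -19662  -25686
s: -1293  -2997  -6009  -10875  -18237  -28833  -43497  -63159

-63159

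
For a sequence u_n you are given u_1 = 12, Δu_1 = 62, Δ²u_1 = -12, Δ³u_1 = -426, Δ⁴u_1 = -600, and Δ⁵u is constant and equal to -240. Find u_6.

Build the table forward from the leading diagonal:
Fifth differences: -240, -240, -240, -240, -240, -240
Fourth differences: -600, -840, -1080, -1320, -1560, -1800
Third differences: -426, -1026, -1866, -2946, -4266, -5826
Second differences: -12, -438, -1464, -3330, -6276, -10542
First differences: 62, 50, -388, -1852, -5182, -11458
u: 12, 74, 124, -264, -2116, -7298

-7298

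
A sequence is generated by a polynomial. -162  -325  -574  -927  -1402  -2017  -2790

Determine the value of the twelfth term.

-163 , -249 , -353 , -475 , -615 , -773
-86 , -104 , -122 , -140 , -158
-18 , -18 , -18 , -18
Constant third difference = -18, so extend:
-158 − 18 = -176;  -773 − 176 = -949;  -2790 − 949 = -3739
-176 − 18 = -194;  -949 − 194 = -1143;  -3739 − 1143 = -4882
-194 − 18 = -212;  -1143 − 212 = -1355;  -4882 − 1355 = -6237
-212 − 18 = -230;  -1355 − 230 = -1585;  -6237 − 1585 = -7822
-230 − 18 = -248;  -1585 − 248 = -1833;  -7822 − 1833 = -9655

-9655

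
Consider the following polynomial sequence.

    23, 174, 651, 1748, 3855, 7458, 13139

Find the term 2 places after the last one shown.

First differences: 151  477  1097  2107  3603  5681
Second differences: 326  620  1010  1496  2078
Third differences: 294  390  486  582
Fourth differences: 96  96  96
Fourth differences constant at 96.
582 + 96 = 678;  2078 + 678 = 2756;  5681 + 2756 = 8437;  13139 + 8437 = 21576
678 + 96 = 774;  2756 + 774 = 3530;  8437 + 3530 = 11967;  21576 + 11967 = 33543

33543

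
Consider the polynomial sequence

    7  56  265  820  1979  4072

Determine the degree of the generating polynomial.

4

Δ: 49, 209, 555, 1159, 2093
Δ²: 160, 346, 604, 934
Δ³: 186, 258, 330
Δ⁴: 72, 72
The fourth differences are constant, so the polynomial has degree 4.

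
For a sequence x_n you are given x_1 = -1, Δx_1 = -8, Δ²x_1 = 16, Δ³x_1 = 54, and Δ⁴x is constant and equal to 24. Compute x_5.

Build the table forward from the leading diagonal:
D4: 24  24  24  24  24
D3: 54  78  102  126  150
D2: 16  70  148  250  376
D1: -8  8  78  226  476
x: -1  -9  -1  77  303

303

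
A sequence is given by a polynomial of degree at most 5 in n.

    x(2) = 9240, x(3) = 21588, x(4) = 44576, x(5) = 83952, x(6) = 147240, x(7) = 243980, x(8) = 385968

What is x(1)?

D1: 12348, 22988, 39376, 63288, 96740, 141988
D2: 10640, 16388, 23912, 33452, 45248
D3: 5748, 7524, 9540, 11796
D4: 1776, 2016, 2256
D5: 240, 240
The fifth differences are constant at 240.
Work back: 1776 − 240 = 1536;  5748 − 1536 = 4212;  10640 − 4212 = 6428;  12348 − 6428 = 5920;  9240 − 5920 = 3320

3320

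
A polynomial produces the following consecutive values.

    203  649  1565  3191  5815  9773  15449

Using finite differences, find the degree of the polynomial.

Δ: 446, 916, 1626, 2624, 3958, 5676
Δ²: 470, 710, 998, 1334, 1718
Δ³: 240, 288, 336, 384
Δ⁴: 48, 48, 48
The fourth differences are constant, so the polynomial has degree 4.

4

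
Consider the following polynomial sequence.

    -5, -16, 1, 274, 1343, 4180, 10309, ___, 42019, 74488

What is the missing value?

Using the first 7 terms:
-11, 17, 273, 1069, 2837, 6129
28, 256, 796, 1768, 3292
228, 540, 972, 1524
312, 432, 552
120, 120
Constant fifth difference = 120.
Extend forward: 552 + 120 = 672;  1524 + 672 = 2196;  3292 + 2196 = 5488;  6129 + 5488 = 11617;  10309 + 11617 = 21926

21926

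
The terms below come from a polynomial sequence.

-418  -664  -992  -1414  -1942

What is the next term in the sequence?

Δ: -246, -328, -422, -528
Δ²: -82, -94, -106
Δ³: -12, -12
Third differences constant at -12.
-106 − 12 = -118;  -528 − 118 = -646;  -1942 − 646 = -2588

-2588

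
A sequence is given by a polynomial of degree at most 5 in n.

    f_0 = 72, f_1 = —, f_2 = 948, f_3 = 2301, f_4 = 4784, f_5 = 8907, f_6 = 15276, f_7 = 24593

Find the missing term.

311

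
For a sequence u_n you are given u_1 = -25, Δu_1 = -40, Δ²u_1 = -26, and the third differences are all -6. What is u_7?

-775

Build the table forward from the leading diagonal:
Δ³: -6, -6, -6, -6, -6, -6, -6
Δ²: -26, -32, -38, -44, -50, -56, -62
Δ: -40, -66, -98, -136, -180, -230, -286
u: -25, -65, -131, -229, -365, -545, -775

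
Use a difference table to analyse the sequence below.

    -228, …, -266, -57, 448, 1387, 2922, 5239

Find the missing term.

Using the last 6 terms:
Δ: 209, 505, 939, 1535, 2317
Δ²: 296, 434, 596, 782
Δ³: 138, 162, 186
Δ⁴: 24, 24
Constant fourth difference = 24.
Extend backward: 138 − 24 = 114;  296 − 114 = 182;  209 − 182 = 27;  -266 − 27 = -293

-293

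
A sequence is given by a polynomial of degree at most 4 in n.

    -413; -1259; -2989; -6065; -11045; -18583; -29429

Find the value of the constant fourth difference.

-96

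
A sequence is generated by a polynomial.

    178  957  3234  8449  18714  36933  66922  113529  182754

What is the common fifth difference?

120

First differences: 779, 2277, 5215, 10265, 18219, 29989, 46607, 69225
Second differences: 1498, 2938, 5050, 7954, 11770, 16618, 22618
Third differences: 1440, 2112, 2904, 3816, 4848, 6000
Fourth differences: 672, 792, 912, 1032, 1152
Fifth differences: 120, 120, 120, 120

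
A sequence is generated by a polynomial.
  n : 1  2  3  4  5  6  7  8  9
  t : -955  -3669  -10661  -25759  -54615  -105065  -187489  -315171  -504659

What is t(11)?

-1153725

-2714, -6992, -15098, -28856, -50450, -82424, -127682, -189488
-4278, -8106, -13758, -21594, -31974, -45258, -61806
-3828, -5652, -7836, -10380, -13284, -16548
-1824, -2184, -2544, -2904, -3264
-360, -360, -360, -360
Constant fifth difference = -360, so extend:
-3264 − 360 = -3624;  -16548 − 3624 = -20172;  -61806 − 20172 = -81978;  -189488 − 81978 = -271466;  -504659 − 271466 = -776125
-3624 − 360 = -3984;  -20172 − 3984 = -24156;  -81978 − 24156 = -106134;  -271466 − 106134 = -377600;  -776125 − 377600 = -1153725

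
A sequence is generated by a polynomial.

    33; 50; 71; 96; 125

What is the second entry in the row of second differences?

First differences: 17, 21, 25, 29
Second differences: 4, 4, 4

4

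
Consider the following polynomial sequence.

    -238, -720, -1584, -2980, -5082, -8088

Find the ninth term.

Δ: -482, -864, -1396, -2102, -3006
Δ²: -382, -532, -706, -904
Δ³: -150, -174, -198
Δ⁴: -24, -24
Fourth differences constant at -24.
-198 − 24 = -222;  -904 − 222 = -1126;  -3006 − 1126 = -4132;  -8088 − 4132 = -12220
-222 − 24 = -246;  -1126 − 246 = -1372;  -4132 − 1372 = -5504;  -12220 − 5504 = -17724
-246 − 24 = -270;  -1372 − 270 = -1642;  -5504 − 1642 = -7146;  -17724 − 7146 = -24870

-24870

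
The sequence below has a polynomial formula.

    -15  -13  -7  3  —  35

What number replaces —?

17

Using the first 4 terms:
First differences: 2, 6, 10
Second differences: 4, 4
Constant second difference = 4.
Extend forward: 10 + 4 = 14;  3 + 14 = 17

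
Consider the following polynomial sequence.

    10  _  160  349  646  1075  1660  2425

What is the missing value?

55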